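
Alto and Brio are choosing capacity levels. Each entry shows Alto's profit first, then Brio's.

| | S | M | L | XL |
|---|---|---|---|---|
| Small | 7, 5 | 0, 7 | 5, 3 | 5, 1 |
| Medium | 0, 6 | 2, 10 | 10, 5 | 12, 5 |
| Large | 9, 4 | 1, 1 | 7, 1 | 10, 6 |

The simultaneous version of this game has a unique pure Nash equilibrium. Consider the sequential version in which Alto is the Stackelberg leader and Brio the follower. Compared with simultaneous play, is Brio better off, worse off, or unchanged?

worse off

Work backward from Brio's decision.
- Small: Brio compares 5, 7, 3, 1 and picks M; Alto would get 0.
- Medium: Brio compares 6, 10, 5, 5 and picks M; Alto would get 2.
- Large: Brio compares 4, 1, 1, 6 and picks XL; Alto would get 10.
Among 0, 2, 10, the best is 10 at Large. Subgame-perfect outcome: (Large, XL) with payoffs (10, 6).
Under simultaneous play:
Alto's best replies: S→Large; M→Medium; L→Medium; XL→Medium.
Brio's best replies: Small→M; Medium→M; Large→XL.
Only (Medium, M) has each player best-responding; Nash payoffs (2, 10).
Brio earns 6 sequentially versus 10 at the Nash outcome: worse off.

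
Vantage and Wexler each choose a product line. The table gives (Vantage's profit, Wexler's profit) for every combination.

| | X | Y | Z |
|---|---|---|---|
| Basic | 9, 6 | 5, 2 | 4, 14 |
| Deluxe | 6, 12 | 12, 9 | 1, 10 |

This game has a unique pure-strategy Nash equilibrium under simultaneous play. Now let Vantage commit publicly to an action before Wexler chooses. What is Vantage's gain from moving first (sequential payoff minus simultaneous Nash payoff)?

Solve by backward induction (Vantage leads).
- Basic → Wexler plays Z (best of 6, 2, 14); Vantage gets 4.
- Deluxe → Wexler plays X (best of 12, 9, 10); Vantage gets 6.
Vantage's induced payoffs are 4, 6, so Vantage commits to Deluxe. Subgame-perfect outcome: (Deluxe, X) with payoffs (6, 12).
For the simultaneous game, intersect best replies.
Vantage's best replies: X→Basic; Y→Deluxe; Z→Basic.
Wexler's best replies: Basic→Z; Deluxe→X.
The unique mutual best reply is (Basic, Z), giving (4, 14).
Vantage's commitment gain: 6 − 4 = 2.

2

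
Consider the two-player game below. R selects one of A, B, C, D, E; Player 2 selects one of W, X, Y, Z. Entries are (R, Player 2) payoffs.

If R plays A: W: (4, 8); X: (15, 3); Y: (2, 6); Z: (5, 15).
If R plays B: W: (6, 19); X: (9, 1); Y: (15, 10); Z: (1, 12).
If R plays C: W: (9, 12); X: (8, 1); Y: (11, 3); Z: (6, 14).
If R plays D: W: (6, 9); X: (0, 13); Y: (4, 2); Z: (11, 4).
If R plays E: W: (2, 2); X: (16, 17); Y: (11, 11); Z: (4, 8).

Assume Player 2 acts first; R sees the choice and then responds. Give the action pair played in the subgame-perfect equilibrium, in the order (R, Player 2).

Backward induction with Player 2 moving first.
- W → R plays C (best of 4, 6, 9, 6, 2); Player 2 gets 12.
- X → R plays E (best of 15, 9, 8, 0, 16); Player 2 gets 17.
- Y → R plays B (best of 2, 15, 11, 4, 11); Player 2 gets 10.
- Z → R plays D (best of 5, 1, 6, 11, 4); Player 2 gets 4.
Maximizing over 12, 17, 10, 4, Player 2 chooses X. Subgame-perfect outcome: (E, X) with payoffs (16, 17).

(E, X)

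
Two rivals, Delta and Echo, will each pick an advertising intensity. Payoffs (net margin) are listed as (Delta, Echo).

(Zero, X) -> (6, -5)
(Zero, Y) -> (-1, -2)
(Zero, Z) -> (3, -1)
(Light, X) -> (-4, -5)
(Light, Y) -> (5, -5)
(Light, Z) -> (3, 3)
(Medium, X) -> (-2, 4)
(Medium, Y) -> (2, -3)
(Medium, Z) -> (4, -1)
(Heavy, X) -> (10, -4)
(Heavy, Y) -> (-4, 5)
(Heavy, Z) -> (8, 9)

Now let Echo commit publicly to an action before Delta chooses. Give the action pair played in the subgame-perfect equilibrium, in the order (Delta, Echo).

Solve by backward induction (Echo leads).
- X: BR = Heavy, leader payoff -4.
- Y: BR = Light, leader payoff -5.
- Z: BR = Heavy, leader payoff 9.
Among -4, -5, 9, the best is 9 at Z. Subgame-perfect outcome: (Heavy, Z) with payoffs (8, 9).

(Heavy, Z)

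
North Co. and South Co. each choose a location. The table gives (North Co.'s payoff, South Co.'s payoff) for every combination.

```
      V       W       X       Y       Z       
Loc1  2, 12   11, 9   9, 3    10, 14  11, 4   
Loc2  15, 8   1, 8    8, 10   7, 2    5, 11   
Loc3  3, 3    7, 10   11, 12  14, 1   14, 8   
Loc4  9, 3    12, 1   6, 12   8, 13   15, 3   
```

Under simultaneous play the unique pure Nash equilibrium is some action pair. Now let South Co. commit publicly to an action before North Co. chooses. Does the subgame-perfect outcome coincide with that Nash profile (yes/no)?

Solve by backward induction (South Co. leads).
- V: North Co. compares 2, 15, 3, 9 and picks Loc2; South Co. would get 8.
- W: North Co. compares 11, 1, 7, 12 and picks Loc4; South Co. would get 1.
- X: North Co. compares 9, 8, 11, 6 and picks Loc3; South Co. would get 12.
- Y: North Co. compares 10, 7, 14, 8 and picks Loc3; South Co. would get 1.
- Z: North Co. compares 11, 5, 14, 15 and picks Loc4; South Co. would get 3.
Maximizing over 8, 1, 12, 1, 3, South Co. chooses X. Subgame-perfect outcome: (Loc3, X) with payoffs (11, 12).
For the simultaneous game, intersect best replies.
North Co.'s best replies: V→Loc2; W→Loc4; X→Loc3; Y→Loc3; Z→Loc4.
South Co.'s best replies: Loc1→Y; Loc2→Z; Loc3→X; Loc4→Y.
The unique mutual best reply is (Loc3, X), giving (11, 12).
Sequential outcome (Loc3, X) coincides with the Nash profile (Loc3, X).

yes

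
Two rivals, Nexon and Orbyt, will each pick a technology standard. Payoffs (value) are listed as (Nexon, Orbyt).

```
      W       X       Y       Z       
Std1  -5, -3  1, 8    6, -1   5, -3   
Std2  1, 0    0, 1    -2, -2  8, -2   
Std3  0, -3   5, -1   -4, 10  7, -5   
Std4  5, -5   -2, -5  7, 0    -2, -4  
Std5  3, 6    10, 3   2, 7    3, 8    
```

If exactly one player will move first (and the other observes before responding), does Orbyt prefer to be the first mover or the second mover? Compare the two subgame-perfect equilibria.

If Nexon leads: Orbyt's best replies are Std1→X, Std2→X, Std3→Y, Std4→Y, Std5→Z; Nexon's induced payoffs 1, 0, -4, 7, 3; outcome (Std4, Y), payoffs (7, 0).
If Orbyt leads: Nexon's best replies are W→Std4, X→Std5, Y→Std4, Z→Std2; Orbyt's induced payoffs -5, 3, 0, -2; outcome (Std5, X), payoffs (10, 3).
Orbyt gets 3 moving first and 0 moving second, so Orbyt prefers to move first.

first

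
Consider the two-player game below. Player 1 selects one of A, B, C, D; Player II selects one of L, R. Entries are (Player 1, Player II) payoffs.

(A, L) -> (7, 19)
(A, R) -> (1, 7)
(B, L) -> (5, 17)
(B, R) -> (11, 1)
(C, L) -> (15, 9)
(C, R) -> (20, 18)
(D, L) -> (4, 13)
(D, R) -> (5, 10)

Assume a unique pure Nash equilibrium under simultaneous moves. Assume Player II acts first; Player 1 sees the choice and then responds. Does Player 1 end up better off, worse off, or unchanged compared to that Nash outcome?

Work backward from Player 1's decision.
- L: BR = C, leader payoff 9.
- R: BR = C, leader payoff 18.
Player II's induced payoffs are 9, 18, so Player II commits to R. Subgame-perfect outcome: (C, R) with payoffs (20, 18).
Now find the simultaneous Nash equilibrium.
Player 1's best replies: L→C; R→C.
Player II's best replies: A→L; B→L; C→R; D→L.
The unique mutual best reply is (C, R), giving (20, 18).
Player 1 earns 20 sequentially versus 20 at the Nash outcome: unchanged.

unchanged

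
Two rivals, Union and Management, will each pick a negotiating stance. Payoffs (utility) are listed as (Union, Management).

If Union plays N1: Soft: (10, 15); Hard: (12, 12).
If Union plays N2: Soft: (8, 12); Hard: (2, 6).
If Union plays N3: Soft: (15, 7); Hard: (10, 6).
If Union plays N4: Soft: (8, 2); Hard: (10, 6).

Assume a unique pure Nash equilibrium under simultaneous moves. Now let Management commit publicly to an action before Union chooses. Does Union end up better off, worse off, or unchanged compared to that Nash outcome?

Work backward from Union's decision.
- Soft: Union compares 10, 8, 15, 8 and picks N3; Management would get 7.
- Hard: Union compares 12, 2, 10, 10 and picks N1; Management would get 12.
Among 7, 12, the best is 12 at Hard. Subgame-perfect outcome: (N1, Hard) with payoffs (12, 12).
For the simultaneous game, intersect best replies.
Union's best replies: Soft→N3; Hard→N1.
Management's best replies: N1→Soft; N2→Soft; N3→Soft; N4→Hard.
The unique mutual best reply is (N3, Soft), giving (15, 7).
Union earns 12 sequentially versus 15 at the Nash outcome: worse off.

worse off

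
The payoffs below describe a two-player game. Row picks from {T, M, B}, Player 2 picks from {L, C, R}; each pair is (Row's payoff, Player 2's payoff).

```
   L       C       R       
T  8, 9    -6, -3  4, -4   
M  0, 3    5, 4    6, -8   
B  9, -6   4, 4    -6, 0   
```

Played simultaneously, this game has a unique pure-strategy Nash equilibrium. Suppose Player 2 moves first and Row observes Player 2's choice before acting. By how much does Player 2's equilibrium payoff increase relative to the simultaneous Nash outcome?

Backward induction with Player 2 moving first.
- L: BR = B, leader payoff -6.
- C: BR = M, leader payoff 4.
- R: BR = M, leader payoff -8.
Among -6, 4, -8, the best is 4 at C. Subgame-perfect outcome: (M, C) with payoffs (5, 4).
Now find the simultaneous Nash equilibrium.
Row's best replies: L→B; C→M; R→M.
Player 2's best replies: T→L; M→C; B→C.
The unique mutual best reply is (M, C), giving (5, 4).
Player 2's commitment gain: 4 − 4 = 0.

0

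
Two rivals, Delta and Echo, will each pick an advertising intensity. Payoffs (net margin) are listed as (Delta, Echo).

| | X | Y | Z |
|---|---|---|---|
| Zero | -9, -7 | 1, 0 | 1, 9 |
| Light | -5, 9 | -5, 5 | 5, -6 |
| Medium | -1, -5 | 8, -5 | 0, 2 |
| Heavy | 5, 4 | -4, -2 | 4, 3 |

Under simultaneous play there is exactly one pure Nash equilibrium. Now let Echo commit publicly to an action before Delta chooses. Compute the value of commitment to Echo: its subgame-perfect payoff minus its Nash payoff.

Solve by backward induction (Echo leads).
- X: Delta compares -9, -5, -1, 5 and picks Heavy; Echo would get 4.
- Y: Delta compares 1, -5, 8, -4 and picks Medium; Echo would get -5.
- Z: Delta compares 1, 5, 0, 4 and picks Light; Echo would get -6.
Maximizing over 4, -5, -6, Echo chooses X. Subgame-perfect outcome: (Heavy, X) with payoffs (5, 4).
Now find the simultaneous Nash equilibrium.
Delta's best replies: X→Heavy; Y→Medium; Z→Light.
Echo's best replies: Zero→Z; Light→X; Medium→Z; Heavy→X.
Only (Heavy, X) has each player best-responding; Nash payoffs (5, 4).
Echo's commitment gain: 4 − 4 = 0.

0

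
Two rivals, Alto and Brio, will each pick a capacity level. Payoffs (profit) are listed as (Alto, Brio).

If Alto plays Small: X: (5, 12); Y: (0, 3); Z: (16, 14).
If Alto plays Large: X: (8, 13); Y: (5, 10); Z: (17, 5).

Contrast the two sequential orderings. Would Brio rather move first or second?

second

If Alto leads: Brio's best replies are Small→Z, Large→X; Alto's induced payoffs 16, 8; outcome (Small, Z), payoffs (16, 14).
If Brio leads: Alto's best replies are X→Large, Y→Large, Z→Large; Brio's induced payoffs 13, 10, 5; outcome (Large, X), payoffs (8, 13).
Brio gets 13 moving first and 14 moving second, so Brio prefers to move second.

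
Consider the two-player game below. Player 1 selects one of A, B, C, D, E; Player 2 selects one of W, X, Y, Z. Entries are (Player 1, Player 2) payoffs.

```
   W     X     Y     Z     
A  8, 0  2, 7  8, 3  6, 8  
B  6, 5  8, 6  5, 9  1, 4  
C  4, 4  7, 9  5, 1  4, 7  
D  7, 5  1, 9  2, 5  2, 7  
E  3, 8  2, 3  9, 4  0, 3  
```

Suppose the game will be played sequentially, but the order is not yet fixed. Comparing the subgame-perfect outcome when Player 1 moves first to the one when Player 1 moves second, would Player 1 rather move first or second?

If Player 1 leads: Player 2's best replies are A→Z, B→Y, C→X, D→X, E→W; Player 1's induced payoffs 6, 5, 7, 1, 3; outcome (C, X), payoffs (7, 9).
If Player 2 leads: Player 1's best replies are W→A, X→B, Y→E, Z→A; Player 2's induced payoffs 0, 6, 4, 8; outcome (A, Z), payoffs (6, 8).
Player 1 gets 7 moving first and 6 moving second, so Player 1 prefers to move first.

first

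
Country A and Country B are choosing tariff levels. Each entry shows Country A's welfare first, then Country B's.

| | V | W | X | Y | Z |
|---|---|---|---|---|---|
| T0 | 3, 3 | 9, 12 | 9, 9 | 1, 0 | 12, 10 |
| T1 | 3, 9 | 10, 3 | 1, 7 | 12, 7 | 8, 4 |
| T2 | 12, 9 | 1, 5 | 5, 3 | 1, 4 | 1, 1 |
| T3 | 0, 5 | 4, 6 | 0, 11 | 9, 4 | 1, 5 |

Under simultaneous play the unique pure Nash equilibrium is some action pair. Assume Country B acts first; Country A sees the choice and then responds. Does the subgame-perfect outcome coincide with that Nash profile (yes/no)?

Backward induction with Country B moving first.
- V → Country A plays T2 (best of 3, 3, 12, 0); Country B gets 9.
- W → Country A plays T1 (best of 9, 10, 1, 4); Country B gets 3.
- X → Country A plays T0 (best of 9, 1, 5, 0); Country B gets 9.
- Y → Country A plays T1 (best of 1, 12, 1, 9); Country B gets 7.
- Z → Country A plays T0 (best of 12, 8, 1, 1); Country B gets 10.
Country B's induced payoffs are 9, 3, 9, 7, 10, so Country B commits to Z. Subgame-perfect outcome: (T0, Z) with payoffs (12, 10).
Now find the simultaneous Nash equilibrium.
Country A's best replies: V→T2; W→T1; X→T0; Y→T1; Z→T0.
Country B's best replies: T0→W; T1→V; T2→V; T3→X.
The unique mutual best reply is (T2, V), giving (12, 9).
Sequential outcome (T0, Z) differs from the Nash profile (T2, V).

no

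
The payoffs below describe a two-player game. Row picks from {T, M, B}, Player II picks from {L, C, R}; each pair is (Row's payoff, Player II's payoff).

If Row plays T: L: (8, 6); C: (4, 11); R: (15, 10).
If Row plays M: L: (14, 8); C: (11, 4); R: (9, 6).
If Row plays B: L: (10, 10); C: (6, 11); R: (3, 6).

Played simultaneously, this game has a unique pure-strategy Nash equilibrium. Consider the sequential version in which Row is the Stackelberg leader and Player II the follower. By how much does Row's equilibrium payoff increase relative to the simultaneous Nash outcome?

Player II best-responds to each possible Row move:
- T: BR = C, leader payoff 4.
- M: BR = L, leader payoff 14.
- B: BR = C, leader payoff 6.
Among 4, 14, 6, the best is 14 at M. Subgame-perfect outcome: (M, L) with payoffs (14, 8).
Under simultaneous play:
Row's best replies: L→M; C→M; R→T.
Player II's best replies: T→C; M→L; B→C.
Only (M, L) has each player best-responding; Nash payoffs (14, 8).
Row's commitment gain: 14 − 14 = 0.

0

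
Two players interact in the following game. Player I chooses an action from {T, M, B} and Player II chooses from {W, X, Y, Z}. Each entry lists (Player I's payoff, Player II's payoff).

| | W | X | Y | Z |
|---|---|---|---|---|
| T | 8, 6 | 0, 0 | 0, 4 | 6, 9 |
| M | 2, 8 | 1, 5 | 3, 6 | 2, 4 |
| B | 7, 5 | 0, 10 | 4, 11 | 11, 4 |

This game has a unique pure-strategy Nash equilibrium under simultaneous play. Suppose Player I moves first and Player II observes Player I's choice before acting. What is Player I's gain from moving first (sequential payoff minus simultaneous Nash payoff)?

2

Solve by backward induction (Player I leads).
- T: Player II compares 6, 0, 4, 9 and picks Z; Player I would get 6.
- M: Player II compares 8, 5, 6, 4 and picks W; Player I would get 2.
- B: Player II compares 5, 10, 11, 4 and picks Y; Player I would get 4.
Maximizing over 6, 2, 4, Player I chooses T. Subgame-perfect outcome: (T, Z) with payoffs (6, 9).
Under simultaneous play:
Player I's best replies: W→T; X→M; Y→B; Z→B.
Player II's best replies: T→Z; M→W; B→Y.
Only (B, Y) has each player best-responding; Nash payoffs (4, 11).
Player I's commitment gain: 6 − 4 = 2.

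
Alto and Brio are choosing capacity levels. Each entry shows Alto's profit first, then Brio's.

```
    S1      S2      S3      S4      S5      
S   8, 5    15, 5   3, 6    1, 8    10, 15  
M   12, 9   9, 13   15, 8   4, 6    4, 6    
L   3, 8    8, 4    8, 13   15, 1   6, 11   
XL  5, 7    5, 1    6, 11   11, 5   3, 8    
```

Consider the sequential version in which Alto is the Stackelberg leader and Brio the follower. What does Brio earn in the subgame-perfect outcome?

15

Work backward from Brio's decision.
- S: Brio compares 5, 5, 6, 8, 15 and picks S5; Alto would get 10.
- M: Brio compares 9, 13, 8, 6, 6 and picks S2; Alto would get 9.
- L: Brio compares 8, 4, 13, 1, 11 and picks S3; Alto would get 8.
- XL: Brio compares 7, 1, 11, 5, 8 and picks S3; Alto would get 6.
Alto's induced payoffs are 10, 9, 8, 6, so Alto commits to S. Subgame-perfect outcome: (S, S5) with payoffs (10, 15).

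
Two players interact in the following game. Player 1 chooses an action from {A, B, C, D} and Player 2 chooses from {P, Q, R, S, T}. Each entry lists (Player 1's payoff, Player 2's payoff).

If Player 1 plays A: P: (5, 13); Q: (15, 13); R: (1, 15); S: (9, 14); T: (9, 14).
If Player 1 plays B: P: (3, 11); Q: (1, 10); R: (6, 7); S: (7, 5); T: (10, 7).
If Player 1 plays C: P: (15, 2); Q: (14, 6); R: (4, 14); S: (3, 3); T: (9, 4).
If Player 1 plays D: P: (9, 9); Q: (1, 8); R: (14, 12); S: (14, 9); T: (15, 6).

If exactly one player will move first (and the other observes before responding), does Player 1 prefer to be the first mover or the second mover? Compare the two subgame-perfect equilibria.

If Player 1 leads: Player 2's best replies are A→R, B→P, C→R, D→R; Player 1's induced payoffs 1, 3, 4, 14; outcome (D, R), payoffs (14, 12).
If Player 2 leads: Player 1's best replies are P→C, Q→A, R→D, S→D, T→D; Player 2's induced payoffs 2, 13, 12, 9, 6; outcome (A, Q), payoffs (15, 13).
Player 1 gets 14 moving first and 15 moving second, so Player 1 prefers to move second.

second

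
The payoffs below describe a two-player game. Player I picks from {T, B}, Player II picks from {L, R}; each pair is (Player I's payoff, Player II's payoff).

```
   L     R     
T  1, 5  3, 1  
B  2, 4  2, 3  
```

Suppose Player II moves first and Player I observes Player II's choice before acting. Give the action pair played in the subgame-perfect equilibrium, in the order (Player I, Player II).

(B, L)

Backward induction with Player II moving first.
- L: Player I compares 1, 2 and picks B; Player II would get 4.
- R: Player I compares 3, 2 and picks T; Player II would get 1.
Player II's induced payoffs are 4, 1, so Player II commits to L. Subgame-perfect outcome: (B, L) with payoffs (2, 4).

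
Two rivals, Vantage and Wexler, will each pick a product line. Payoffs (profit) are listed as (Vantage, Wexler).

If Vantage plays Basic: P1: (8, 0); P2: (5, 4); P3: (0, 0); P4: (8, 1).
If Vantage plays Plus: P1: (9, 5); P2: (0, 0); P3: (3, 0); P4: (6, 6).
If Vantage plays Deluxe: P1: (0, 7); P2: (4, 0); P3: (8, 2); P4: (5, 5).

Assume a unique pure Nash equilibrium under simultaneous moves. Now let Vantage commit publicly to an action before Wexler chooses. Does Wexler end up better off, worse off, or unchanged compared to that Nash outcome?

better off

Wexler best-responds to each possible Vantage move:
- Basic: Wexler compares 0, 4, 0, 1 and picks P2; Vantage would get 5.
- Plus: Wexler compares 5, 0, 0, 6 and picks P4; Vantage would get 6.
- Deluxe: Wexler compares 7, 0, 2, 5 and picks P1; Vantage would get 0.
Vantage's induced payoffs are 5, 6, 0, so Vantage commits to Plus. Subgame-perfect outcome: (Plus, P4) with payoffs (6, 6).
For the simultaneous game, intersect best replies.
Vantage's best replies: P1→Plus; P2→Basic; P3→Deluxe; P4→Basic.
Wexler's best replies: Basic→P2; Plus→P4; Deluxe→P1.
The unique mutual best reply is (Basic, P2), giving (5, 4).
Wexler earns 6 sequentially versus 4 at the Nash outcome: better off.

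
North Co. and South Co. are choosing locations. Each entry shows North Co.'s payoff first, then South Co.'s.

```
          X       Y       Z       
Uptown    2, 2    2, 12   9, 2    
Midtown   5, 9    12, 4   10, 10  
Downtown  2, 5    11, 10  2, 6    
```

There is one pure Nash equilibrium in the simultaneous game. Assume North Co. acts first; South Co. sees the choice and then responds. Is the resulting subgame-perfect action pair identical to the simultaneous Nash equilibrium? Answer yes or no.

Backward induction with North Co. moving first.
- Uptown: BR = Y, leader payoff 2.
- Midtown: BR = Z, leader payoff 10.
- Downtown: BR = Y, leader payoff 11.
Among 2, 10, 11, the best is 11 at Downtown. Subgame-perfect outcome: (Downtown, Y) with payoffs (11, 10).
Now find the simultaneous Nash equilibrium.
North Co.'s best replies: X→Midtown; Y→Midtown; Z→Midtown.
South Co.'s best replies: Uptown→Y; Midtown→Z; Downtown→Y.
Only (Midtown, Z) has each player best-responding; Nash payoffs (10, 10).
Sequential outcome (Downtown, Y) differs from the Nash profile (Midtown, Z).

no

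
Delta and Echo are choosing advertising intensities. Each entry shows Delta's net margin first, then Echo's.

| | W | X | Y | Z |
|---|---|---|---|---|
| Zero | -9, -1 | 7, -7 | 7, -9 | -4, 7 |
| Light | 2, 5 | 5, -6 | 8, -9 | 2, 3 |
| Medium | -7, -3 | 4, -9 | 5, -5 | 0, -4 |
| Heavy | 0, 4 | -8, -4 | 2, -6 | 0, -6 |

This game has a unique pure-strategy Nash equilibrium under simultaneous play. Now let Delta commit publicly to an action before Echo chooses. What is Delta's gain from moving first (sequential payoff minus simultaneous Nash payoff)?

0

Backward induction with Delta moving first.
- Zero: BR = Z, leader payoff -4.
- Light: BR = W, leader payoff 2.
- Medium: BR = W, leader payoff -7.
- Heavy: BR = W, leader payoff 0.
Maximizing over -4, 2, -7, 0, Delta chooses Light. Subgame-perfect outcome: (Light, W) with payoffs (2, 5).
Now find the simultaneous Nash equilibrium.
Delta's best replies: W→Light; X→Zero; Y→Light; Z→Light.
Echo's best replies: Zero→Z; Light→W; Medium→W; Heavy→W.
The unique mutual best reply is (Light, W), giving (2, 5).
Delta's commitment gain: 2 − 2 = 0.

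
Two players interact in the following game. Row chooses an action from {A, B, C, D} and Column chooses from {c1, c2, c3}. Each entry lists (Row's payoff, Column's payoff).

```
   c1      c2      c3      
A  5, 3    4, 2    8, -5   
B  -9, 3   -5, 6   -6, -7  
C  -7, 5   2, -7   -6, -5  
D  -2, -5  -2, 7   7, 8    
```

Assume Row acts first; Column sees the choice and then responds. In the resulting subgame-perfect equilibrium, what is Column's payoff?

8

Solve by backward induction (Row leads).
- A: Column compares 3, 2, -5 and picks c1; Row would get 5.
- B: Column compares 3, 6, -7 and picks c2; Row would get -5.
- C: Column compares 5, -7, -5 and picks c1; Row would get -7.
- D: Column compares -5, 7, 8 and picks c3; Row would get 7.
Row's induced payoffs are 5, -5, -7, 7, so Row commits to D. Subgame-perfect outcome: (D, c3) with payoffs (7, 8).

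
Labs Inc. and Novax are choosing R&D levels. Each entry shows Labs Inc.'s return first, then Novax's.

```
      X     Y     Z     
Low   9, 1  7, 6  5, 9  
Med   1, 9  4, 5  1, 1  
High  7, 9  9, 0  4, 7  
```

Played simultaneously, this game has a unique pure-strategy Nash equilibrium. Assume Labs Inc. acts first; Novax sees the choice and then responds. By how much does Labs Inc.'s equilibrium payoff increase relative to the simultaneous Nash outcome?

Novax best-responds to each possible Labs Inc. move:
- Low: BR = Z, leader payoff 5.
- Med: BR = X, leader payoff 1.
- High: BR = X, leader payoff 7.
Among 5, 1, 7, the best is 7 at High. Subgame-perfect outcome: (High, X) with payoffs (7, 9).
For the simultaneous game, intersect best replies.
Labs Inc.'s best replies: X→Low; Y→High; Z→Low.
Novax's best replies: Low→Z; Med→X; High→X.
Only (Low, Z) has each player best-responding; Nash payoffs (5, 9).
Labs Inc.'s commitment gain: 7 − 5 = 2.

2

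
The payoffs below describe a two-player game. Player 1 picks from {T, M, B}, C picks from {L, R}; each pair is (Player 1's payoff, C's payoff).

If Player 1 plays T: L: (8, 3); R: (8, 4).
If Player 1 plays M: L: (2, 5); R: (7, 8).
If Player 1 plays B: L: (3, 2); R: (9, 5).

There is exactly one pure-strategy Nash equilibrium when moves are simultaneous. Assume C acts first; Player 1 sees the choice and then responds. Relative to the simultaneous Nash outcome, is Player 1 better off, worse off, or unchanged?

unchanged

Backward induction with C moving first.
- L → Player 1 plays T (best of 8, 2, 3); C gets 3.
- R → Player 1 plays B (best of 8, 7, 9); C gets 5.
C's induced payoffs are 3, 5, so C commits to R. Subgame-perfect outcome: (B, R) with payoffs (9, 5).
Under simultaneous play:
Player 1's best replies: L→T; R→B.
C's best replies: T→R; M→R; B→R.
Only (B, R) has each player best-responding; Nash payoffs (9, 5).
Player 1 earns 9 sequentially versus 9 at the Nash outcome: unchanged.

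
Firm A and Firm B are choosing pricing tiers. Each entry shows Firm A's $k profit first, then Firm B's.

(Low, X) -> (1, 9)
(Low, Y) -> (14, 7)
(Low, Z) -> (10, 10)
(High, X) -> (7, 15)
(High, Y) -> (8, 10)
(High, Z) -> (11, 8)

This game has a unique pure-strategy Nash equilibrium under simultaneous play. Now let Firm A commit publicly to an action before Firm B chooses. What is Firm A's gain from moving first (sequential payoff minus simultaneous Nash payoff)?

3

Solve by backward induction (Firm A leads).
- Low: BR = Z, leader payoff 10.
- High: BR = X, leader payoff 7.
Maximizing over 10, 7, Firm A chooses Low. Subgame-perfect outcome: (Low, Z) with payoffs (10, 10).
Now find the simultaneous Nash equilibrium.
Firm A's best replies: X→High; Y→Low; Z→High.
Firm B's best replies: Low→Z; High→X.
The unique mutual best reply is (High, X), giving (7, 15).
Firm A's commitment gain: 10 − 7 = 3.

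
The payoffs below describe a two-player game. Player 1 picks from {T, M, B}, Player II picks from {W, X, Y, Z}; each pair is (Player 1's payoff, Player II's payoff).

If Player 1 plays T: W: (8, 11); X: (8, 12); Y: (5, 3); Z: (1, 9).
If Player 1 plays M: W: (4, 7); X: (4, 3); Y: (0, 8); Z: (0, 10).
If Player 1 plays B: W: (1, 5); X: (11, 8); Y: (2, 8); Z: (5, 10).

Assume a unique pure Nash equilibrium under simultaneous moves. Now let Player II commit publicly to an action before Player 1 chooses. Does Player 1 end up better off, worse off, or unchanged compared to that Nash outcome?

Player 1 best-responds to each possible Player II move:
- W → Player 1 plays T (best of 8, 4, 1); Player II gets 11.
- X → Player 1 plays B (best of 8, 4, 11); Player II gets 8.
- Y → Player 1 plays T (best of 5, 0, 2); Player II gets 3.
- Z → Player 1 plays B (best of 1, 0, 5); Player II gets 10.
Among 11, 8, 3, 10, the best is 11 at W. Subgame-perfect outcome: (T, W) with payoffs (8, 11).
Now find the simultaneous Nash equilibrium.
Player 1's best replies: W→T; X→B; Y→T; Z→B.
Player II's best replies: T→X; M→Z; B→Z.
Only (B, Z) has each player best-responding; Nash payoffs (5, 10).
Player 1 earns 8 sequentially versus 5 at the Nash outcome: better off.

better off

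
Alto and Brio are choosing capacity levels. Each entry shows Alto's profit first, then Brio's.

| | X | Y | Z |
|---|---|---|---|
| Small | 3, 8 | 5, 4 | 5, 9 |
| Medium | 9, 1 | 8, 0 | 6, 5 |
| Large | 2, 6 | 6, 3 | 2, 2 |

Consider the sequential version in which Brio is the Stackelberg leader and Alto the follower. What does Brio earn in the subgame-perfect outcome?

Backward induction with Brio moving first.
- X: BR = Medium, leader payoff 1.
- Y: BR = Medium, leader payoff 0.
- Z: BR = Medium, leader payoff 5.
Among 1, 0, 5, the best is 5 at Z. Subgame-perfect outcome: (Medium, Z) with payoffs (6, 5).

5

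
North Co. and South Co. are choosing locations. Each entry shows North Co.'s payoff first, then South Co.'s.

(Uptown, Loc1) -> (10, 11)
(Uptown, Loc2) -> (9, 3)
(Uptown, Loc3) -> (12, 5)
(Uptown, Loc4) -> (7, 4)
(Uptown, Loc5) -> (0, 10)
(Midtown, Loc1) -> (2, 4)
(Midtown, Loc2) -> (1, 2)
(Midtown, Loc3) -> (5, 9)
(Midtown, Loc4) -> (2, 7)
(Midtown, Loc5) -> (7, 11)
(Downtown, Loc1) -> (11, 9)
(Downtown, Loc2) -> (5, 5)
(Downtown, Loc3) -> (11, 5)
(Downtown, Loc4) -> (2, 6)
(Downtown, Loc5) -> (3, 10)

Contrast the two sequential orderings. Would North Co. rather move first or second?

first

If North Co. leads: South Co.'s best replies are Uptown→Loc1, Midtown→Loc5, Downtown→Loc5; North Co.'s induced payoffs 10, 7, 3; outcome (Uptown, Loc1), payoffs (10, 11).
If South Co. leads: North Co.'s best replies are Loc1→Downtown, Loc2→Uptown, Loc3→Uptown, Loc4→Uptown, Loc5→Midtown; South Co.'s induced payoffs 9, 3, 5, 4, 11; outcome (Midtown, Loc5), payoffs (7, 11).
North Co. gets 10 moving first and 7 moving second, so North Co. prefers to move first.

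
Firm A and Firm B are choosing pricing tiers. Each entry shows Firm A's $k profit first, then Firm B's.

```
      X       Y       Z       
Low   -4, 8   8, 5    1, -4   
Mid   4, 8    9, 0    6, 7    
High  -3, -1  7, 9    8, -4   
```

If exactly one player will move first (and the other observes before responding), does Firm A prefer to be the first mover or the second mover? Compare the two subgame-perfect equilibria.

If Firm A leads: Firm B's best replies are Low→X, Mid→X, High→Y; Firm A's induced payoffs -4, 4, 7; outcome (High, Y), payoffs (7, 9).
If Firm B leads: Firm A's best replies are X→Mid, Y→Mid, Z→High; Firm B's induced payoffs 8, 0, -4; outcome (Mid, X), payoffs (4, 8).
Firm A gets 7 moving first and 4 moving second, so Firm A prefers to move first.

first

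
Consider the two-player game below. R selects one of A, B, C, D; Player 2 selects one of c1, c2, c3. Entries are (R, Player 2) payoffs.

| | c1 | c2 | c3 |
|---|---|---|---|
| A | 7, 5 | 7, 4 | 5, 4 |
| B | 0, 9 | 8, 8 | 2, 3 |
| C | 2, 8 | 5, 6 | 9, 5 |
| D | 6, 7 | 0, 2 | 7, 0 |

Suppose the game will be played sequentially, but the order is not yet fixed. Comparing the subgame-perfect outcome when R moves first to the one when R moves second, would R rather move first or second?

If R leads: Player 2's best replies are A→c1, B→c1, C→c1, D→c1; R's induced payoffs 7, 0, 2, 6; outcome (A, c1), payoffs (7, 5).
If Player 2 leads: R's best replies are c1→A, c2→B, c3→C; Player 2's induced payoffs 5, 8, 5; outcome (B, c2), payoffs (8, 8).
R gets 7 moving first and 8 moving second, so R prefers to move second.

second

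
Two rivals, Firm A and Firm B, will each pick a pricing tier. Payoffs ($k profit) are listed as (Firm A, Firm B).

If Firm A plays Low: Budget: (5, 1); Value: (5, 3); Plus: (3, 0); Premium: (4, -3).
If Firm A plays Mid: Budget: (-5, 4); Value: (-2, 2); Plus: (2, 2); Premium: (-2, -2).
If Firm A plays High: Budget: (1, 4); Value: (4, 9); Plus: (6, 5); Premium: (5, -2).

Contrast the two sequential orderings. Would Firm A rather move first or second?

second

If Firm A leads: Firm B's best replies are Low→Value, Mid→Budget, High→Value; Firm A's induced payoffs 5, -5, 4; outcome (Low, Value), payoffs (5, 3).
If Firm B leads: Firm A's best replies are Budget→Low, Value→Low, Plus→High, Premium→High; Firm B's induced payoffs 1, 3, 5, -2; outcome (High, Plus), payoffs (6, 5).
Firm A gets 5 moving first and 6 moving second, so Firm A prefers to move second.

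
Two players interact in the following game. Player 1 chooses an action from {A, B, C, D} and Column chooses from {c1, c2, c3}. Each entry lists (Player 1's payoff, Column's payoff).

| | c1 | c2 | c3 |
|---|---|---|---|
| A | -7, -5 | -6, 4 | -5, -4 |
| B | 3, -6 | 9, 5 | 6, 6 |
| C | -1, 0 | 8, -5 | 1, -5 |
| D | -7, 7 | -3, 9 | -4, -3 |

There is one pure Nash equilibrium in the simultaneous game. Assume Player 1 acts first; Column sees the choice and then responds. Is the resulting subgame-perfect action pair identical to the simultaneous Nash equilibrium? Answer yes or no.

Solve by backward induction (Player 1 leads).
- A: BR = c2, leader payoff -6.
- B: BR = c3, leader payoff 6.
- C: BR = c1, leader payoff -1.
- D: BR = c2, leader payoff -3.
Among -6, 6, -1, -3, the best is 6 at B. Subgame-perfect outcome: (B, c3) with payoffs (6, 6).
Under simultaneous play:
Player 1's best replies: c1→B; c2→B; c3→B.
Column's best replies: A→c2; B→c3; C→c1; D→c2.
Only (B, c3) has each player best-responding; Nash payoffs (6, 6).
Sequential outcome (B, c3) coincides with the Nash profile (B, c3).

yes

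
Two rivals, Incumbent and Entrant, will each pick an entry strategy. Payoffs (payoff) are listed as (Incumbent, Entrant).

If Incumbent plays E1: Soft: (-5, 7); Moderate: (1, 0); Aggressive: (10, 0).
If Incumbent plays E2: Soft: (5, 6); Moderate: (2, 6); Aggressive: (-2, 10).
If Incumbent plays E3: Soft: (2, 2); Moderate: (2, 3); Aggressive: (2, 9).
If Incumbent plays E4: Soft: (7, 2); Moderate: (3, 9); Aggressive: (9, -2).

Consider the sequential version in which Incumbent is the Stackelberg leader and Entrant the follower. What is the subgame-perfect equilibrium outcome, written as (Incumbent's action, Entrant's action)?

(E4, Moderate)

Entrant best-responds to each possible Incumbent move:
- E1: Entrant compares 7, 0, 0 and picks Soft; Incumbent would get -5.
- E2: Entrant compares 6, 6, 10 and picks Aggressive; Incumbent would get -2.
- E3: Entrant compares 2, 3, 9 and picks Aggressive; Incumbent would get 2.
- E4: Entrant compares 2, 9, -2 and picks Moderate; Incumbent would get 3.
Maximizing over -5, -2, 2, 3, Incumbent chooses E4. Subgame-perfect outcome: (E4, Moderate) with payoffs (3, 9).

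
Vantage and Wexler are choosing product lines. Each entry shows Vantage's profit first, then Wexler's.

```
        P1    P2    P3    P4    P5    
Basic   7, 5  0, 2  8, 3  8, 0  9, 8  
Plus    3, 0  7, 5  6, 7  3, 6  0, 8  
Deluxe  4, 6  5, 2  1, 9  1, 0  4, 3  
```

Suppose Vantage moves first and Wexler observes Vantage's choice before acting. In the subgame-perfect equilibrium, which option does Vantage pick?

Basic

Solve by backward induction (Vantage leads).
- Basic: BR = P5, leader payoff 9.
- Plus: BR = P5, leader payoff 0.
- Deluxe: BR = P3, leader payoff 1.
Maximizing over 9, 0, 1, Vantage chooses Basic. Subgame-perfect outcome: (Basic, P5) with payoffs (9, 8).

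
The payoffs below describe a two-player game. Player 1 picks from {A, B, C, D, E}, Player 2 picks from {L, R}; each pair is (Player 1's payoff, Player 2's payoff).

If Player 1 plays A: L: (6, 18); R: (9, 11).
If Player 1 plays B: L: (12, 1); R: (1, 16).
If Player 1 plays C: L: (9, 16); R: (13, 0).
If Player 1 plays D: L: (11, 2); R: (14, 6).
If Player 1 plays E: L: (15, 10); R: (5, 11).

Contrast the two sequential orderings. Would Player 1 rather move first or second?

second

If Player 1 leads: Player 2's best replies are A→L, B→R, C→L, D→R, E→R; Player 1's induced payoffs 6, 1, 9, 14, 5; outcome (D, R), payoffs (14, 6).
If Player 2 leads: Player 1's best replies are L→E, R→D; Player 2's induced payoffs 10, 6; outcome (E, L), payoffs (15, 10).
Player 1 gets 14 moving first and 15 moving second, so Player 1 prefers to move second.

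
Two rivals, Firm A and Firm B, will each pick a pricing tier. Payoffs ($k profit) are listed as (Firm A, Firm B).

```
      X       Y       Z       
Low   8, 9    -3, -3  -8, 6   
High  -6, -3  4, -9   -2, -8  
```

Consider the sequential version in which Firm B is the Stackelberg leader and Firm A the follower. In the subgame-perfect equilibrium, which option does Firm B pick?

X

Firm A best-responds to each possible Firm B move:
- X: BR = Low, leader payoff 9.
- Y: BR = High, leader payoff -9.
- Z: BR = High, leader payoff -8.
Among 9, -9, -8, the best is 9 at X. Subgame-perfect outcome: (Low, X) with payoffs (8, 9).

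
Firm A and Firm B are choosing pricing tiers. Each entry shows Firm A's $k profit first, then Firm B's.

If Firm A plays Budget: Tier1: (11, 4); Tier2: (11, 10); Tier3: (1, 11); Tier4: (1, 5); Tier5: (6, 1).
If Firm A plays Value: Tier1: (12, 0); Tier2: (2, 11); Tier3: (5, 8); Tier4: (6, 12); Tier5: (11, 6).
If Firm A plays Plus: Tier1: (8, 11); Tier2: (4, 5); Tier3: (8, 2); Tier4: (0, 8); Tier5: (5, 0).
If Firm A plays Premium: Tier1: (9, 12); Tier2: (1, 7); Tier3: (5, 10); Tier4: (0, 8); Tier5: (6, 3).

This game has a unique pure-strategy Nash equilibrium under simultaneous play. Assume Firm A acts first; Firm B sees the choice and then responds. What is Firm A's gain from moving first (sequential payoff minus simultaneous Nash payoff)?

Work backward from Firm B's decision.
- Budget: Firm B compares 4, 10, 11, 5, 1 and picks Tier3; Firm A would get 1.
- Value: Firm B compares 0, 11, 8, 12, 6 and picks Tier4; Firm A would get 6.
- Plus: Firm B compares 11, 5, 2, 8, 0 and picks Tier1; Firm A would get 8.
- Premium: Firm B compares 12, 7, 10, 8, 3 and picks Tier1; Firm A would get 9.
Firm A's induced payoffs are 1, 6, 8, 9, so Firm A commits to Premium. Subgame-perfect outcome: (Premium, Tier1) with payoffs (9, 12).
Under simultaneous play:
Firm A's best replies: Tier1→Value; Tier2→Budget; Tier3→Plus; Tier4→Value; Tier5→Value.
Firm B's best replies: Budget→Tier3; Value→Tier4; Plus→Tier1; Premium→Tier1.
The unique mutual best reply is (Value, Tier4), giving (6, 12).
Firm A's commitment gain: 9 − 6 = 3.

3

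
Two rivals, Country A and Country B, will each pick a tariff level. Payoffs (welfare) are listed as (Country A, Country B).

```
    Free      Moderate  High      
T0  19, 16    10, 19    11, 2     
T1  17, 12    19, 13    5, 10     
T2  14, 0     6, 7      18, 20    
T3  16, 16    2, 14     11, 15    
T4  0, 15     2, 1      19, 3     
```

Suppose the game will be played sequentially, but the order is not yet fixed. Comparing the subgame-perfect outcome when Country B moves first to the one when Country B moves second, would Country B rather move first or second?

If Country A leads: Country B's best replies are T0→Moderate, T1→Moderate, T2→High, T3→Free, T4→Free; Country A's induced payoffs 10, 19, 18, 16, 0; outcome (T1, Moderate), payoffs (19, 13).
If Country B leads: Country A's best replies are Free→T0, Moderate→T1, High→T4; Country B's induced payoffs 16, 13, 3; outcome (T0, Free), payoffs (19, 16).
Country B gets 16 moving first and 13 moving second, so Country B prefers to move first.

first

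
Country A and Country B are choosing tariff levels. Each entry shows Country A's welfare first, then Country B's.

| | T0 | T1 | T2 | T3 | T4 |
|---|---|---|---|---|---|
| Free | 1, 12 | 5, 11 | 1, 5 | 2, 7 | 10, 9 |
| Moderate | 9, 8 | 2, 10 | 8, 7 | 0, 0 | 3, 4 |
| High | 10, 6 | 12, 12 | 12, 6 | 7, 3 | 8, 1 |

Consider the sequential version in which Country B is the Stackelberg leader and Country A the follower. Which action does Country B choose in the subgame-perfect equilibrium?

T1

Country A best-responds to each possible Country B move:
- T0: BR = High, leader payoff 6.
- T1: BR = High, leader payoff 12.
- T2: BR = High, leader payoff 6.
- T3: BR = High, leader payoff 3.
- T4: BR = Free, leader payoff 9.
Maximizing over 6, 12, 6, 3, 9, Country B chooses T1. Subgame-perfect outcome: (High, T1) with payoffs (12, 12).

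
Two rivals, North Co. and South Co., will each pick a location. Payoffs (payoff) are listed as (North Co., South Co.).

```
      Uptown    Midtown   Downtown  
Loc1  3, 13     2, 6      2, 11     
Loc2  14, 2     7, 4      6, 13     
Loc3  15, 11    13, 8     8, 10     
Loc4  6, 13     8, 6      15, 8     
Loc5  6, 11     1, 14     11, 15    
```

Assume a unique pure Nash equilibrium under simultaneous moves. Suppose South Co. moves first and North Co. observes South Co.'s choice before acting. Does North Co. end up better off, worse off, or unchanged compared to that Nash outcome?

Solve by backward induction (South Co. leads).
- Uptown → North Co. plays Loc3 (best of 3, 14, 15, 6, 6); South Co. gets 11.
- Midtown → North Co. plays Loc3 (best of 2, 7, 13, 8, 1); South Co. gets 8.
- Downtown → North Co. plays Loc4 (best of 2, 6, 8, 15, 11); South Co. gets 8.
South Co.'s induced payoffs are 11, 8, 8, so South Co. commits to Uptown. Subgame-perfect outcome: (Loc3, Uptown) with payoffs (15, 11).
Now find the simultaneous Nash equilibrium.
North Co.'s best replies: Uptown→Loc3; Midtown→Loc3; Downtown→Loc4.
South Co.'s best replies: Loc1→Uptown; Loc2→Downtown; Loc3→Uptown; Loc4→Uptown; Loc5→Downtown.
Only (Loc3, Uptown) has each player best-responding; Nash payoffs (15, 11).
North Co. earns 15 sequentially versus 15 at the Nash outcome: unchanged.

unchanged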